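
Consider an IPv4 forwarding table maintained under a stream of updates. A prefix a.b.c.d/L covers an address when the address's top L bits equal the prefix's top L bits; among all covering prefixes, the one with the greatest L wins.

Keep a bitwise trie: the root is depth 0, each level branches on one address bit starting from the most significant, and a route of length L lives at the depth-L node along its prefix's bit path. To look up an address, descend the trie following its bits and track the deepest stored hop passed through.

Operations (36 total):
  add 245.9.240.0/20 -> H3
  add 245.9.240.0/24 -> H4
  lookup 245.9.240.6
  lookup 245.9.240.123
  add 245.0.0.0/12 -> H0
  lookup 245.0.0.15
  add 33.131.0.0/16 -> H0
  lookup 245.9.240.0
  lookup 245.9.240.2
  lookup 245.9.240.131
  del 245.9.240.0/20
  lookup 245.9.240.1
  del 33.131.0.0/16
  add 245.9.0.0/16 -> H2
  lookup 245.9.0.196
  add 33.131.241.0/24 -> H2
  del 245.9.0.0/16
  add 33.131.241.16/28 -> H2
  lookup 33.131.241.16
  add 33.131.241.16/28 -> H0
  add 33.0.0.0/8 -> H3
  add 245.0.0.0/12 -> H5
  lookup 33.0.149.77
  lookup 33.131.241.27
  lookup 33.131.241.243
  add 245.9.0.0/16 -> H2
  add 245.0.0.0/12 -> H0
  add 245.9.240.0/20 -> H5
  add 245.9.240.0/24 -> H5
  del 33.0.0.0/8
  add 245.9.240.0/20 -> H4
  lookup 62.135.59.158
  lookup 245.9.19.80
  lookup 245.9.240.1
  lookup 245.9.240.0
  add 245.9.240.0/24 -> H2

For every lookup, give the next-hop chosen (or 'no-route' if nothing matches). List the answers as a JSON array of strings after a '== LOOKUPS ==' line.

Trace:
  add 245.9.240.0/20 -> H3 at depth 20
  add 245.9.240.0/24 -> H4 at depth 24
  lookup 245.9.240.6: bits 111101010000100111110000 walk d0:-→d1:-→d2:-→d3:-→d4:-→d5:-→d6:-→d7:-→d8:-→d9:-→d10:-→d11:-→d12:-→d13:-→d14:-→d15:-→d16:-→d17:-→d18:-→d19:-→d20:H3→d21:-→d22:-→d23:-→d24:H4 -> H4
  lookup 245.9.240.123: bits 111101010000100111110000 walk d0:-→d1:-→d2:-→d3:-→d4:-→d5:-→d6:-→d7:-→d8:-→d9:-→d10:-→d11:-→d12:-→d13:-→d14:-→d15:-→d16:-→d17:-→d18:-→d19:-→d20:H3→d21:-→d22:-→d23:-→d24:H4 -> H4
  add 245.0.0.0/12 -> H0 at depth 12
  lookup 245.0.0.15: bits 111101010000 walk d0:-→d1:-→d2:-→d3:-→d4:-→d5:-→d6:-→d7:-→d8:-→d9:-→d10:-→d11:-→d12:H0 -> H0
  add 33.131.0.0/16 -> H0 at depth 16
  lookup 245.9.240.0: bits 111101010000100111110000 walk d0:-→d1:-→d2:-→d3:-→d4:-→d5:-→d6:-→d7:-→d8:-→d9:-→d10:-→d11:-→d12:H0→d13:-→d14:-→d15:-→d16:-→d17:-→d18:-→d19:-→d20:H3→d21:-→d22:-→d23:-→d24:H4 -> H4
  lookup 245.9.240.2: bits 111101010000100111110000 walk d0:-→d1:-→d2:-→d3:-→d4:-→d5:-→d6:-→d7:-→d8:-→d9:-→d10:-→d11:-→d12:H0→d13:-→d14:-→d15:-→d16:-→d17:-→d18:-→d19:-→d20:H3→d21:-→d22:-→d23:-→d24:H4 -> H4
  lookup 245.9.240.131: bits 111101010000100111110000 walk d0:-→d1:-→d2:-→d3:-→d4:-→d5:-→d6:-→d7:-→d8:-→d9:-→d10:-→d11:-→d12:H0→d13:-→d14:-→d15:-→d16:-→d17:-→d18:-→d19:-→d20:H3→d21:-→d22:-→d23:-→d24:H4 -> H4
  - 245.9.240.0/20 clear@20
  lookup 245.9.240.1: bits 111101010000100111110000 walk d0:-→d1:-→d2:-→d3:-→d4:-→d5:-→d6:-→d7:-→d8:-→d9:-→d10:-→d11:-→d12:H0→d13:-→d14:-→d15:-→d16:-→d17:-→d18:-→d19:-→d20:-→d21:-→d22:-→d23:-→d24:H4 -> H4
  - 33.131.0.0/16 clear@16
  add 245.9.0.0/16 -> H2 at depth 16
  lookup 245.9.0.196: bits 1111010100001001 walk d0:-→d1:-→d2:-→d3:-→d4:-→d5:-→d6:-→d7:-→d8:-→d9:-→d10:-→d11:-→d12:H0→d13:-→d14:-→d15:-→d16:H2 -> H2
  add 33.131.241.0/24 -> H2 at depth 24
  - 245.9.0.0/16 clear@16
  add 33.131.241.16/28 -> H2 at depth 28
  lookup 33.131.241.16: bits 0010000110000011111100010001 walk d0:-→d1:-→d2:-→d3:-→d4:-→d5:-→d6:-→d7:-→d8:-→d9:-→d10:-→d11:-→d12:-→d13:-→d14:-→d15:-→d16:-→d17:-→d18:-→d19:-→d20:-→d21:-→d22:-→d23:-→d24:H2→d25:-→d26:-→d27:-→d28:H2 -> H2
  add 33.131.241.16/28 -> H0 at depth 28
  add 33.0.0.0/8 -> H3 at depth 8
  add 245.0.0.0/12 -> H5 at depth 12
  lookup 33.0.149.77: bits 00100001 walk d0:-→d1:-→d2:-→d3:-→d4:-→d5:-→d6:-→d7:-→d8:H3 -> H3
  lookup 33.131.241.27: bits 0010000110000011111100010001 walk d0:-→d1:-→d2:-→d3:-→d4:-→d5:-→d6:-→d7:-→d8:H3→d9:-→d10:-→d11:-→d12:-→d13:-→d14:-→d15:-→d16:-→d17:-→d18:-→d19:-→d20:-→d21:-→d22:-→d23:-→d24:H2→d25:-→d26:-→d27:-→d28:H0 -> H0
  lookup 33.131.241.243: bits 001000011000001111110001 walk d0:-→d1:-→d2:-→d3:-→d4:-→d5:-→d6:-→d7:-→d8:H3→d9:-→d10:-→d11:-→d12:-→d13:-→d14:-→d15:-→d16:-→d17:-→d18:-→d19:-→d20:-→d21:-→d22:-→d23:-→d24:H2 -> H2
  add 245.9.0.0/16 -> H2 at depth 16
  add 245.0.0.0/12 -> H0 at depth 12
  add 245.9.240.0/20 -> H5 at depth 20
  add 245.9.240.0/24 -> H5 at depth 24
  - 33.0.0.0/8 clear@8
  add 245.9.240.0/20 -> H4 at depth 20
  lookup 62.135.59.158: bits 001 walk d0:-→d1:-→d2:-→d3:- -> no-route
  lookup 245.9.19.80: bits 1111010100001001 walk d0:-→d1:-→d2:-→d3:-→d4:-→d5:-→d6:-→d7:-→d8:-→d9:-→d10:-→d11:-→d12:H0→d13:-→d14:-→d15:-→d16:H2 -> H2
  lookup 245.9.240.1: bits 111101010000100111110000 walk d0:-→d1:-→d2:-→d3:-→d4:-→d5:-→d6:-→d7:-→d8:-→d9:-→d10:-→d11:-→d12:H0→d13:-→d14:-→d15:-→d16:H2→d17:-→d18:-→d19:-→d20:H4→d21:-→d22:-→d23:-→d24:H5 -> H5
  lookup 245.9.240.0: bits 111101010000100111110000 walk d0:-→d1:-→d2:-→d3:-→d4:-→d5:-→d6:-→d7:-→d8:-→d9:-→d10:-→d11:-→d12:H0→d13:-→d14:-→d15:-→d16:H2→d17:-→d18:-→d19:-→d20:H4→d21:-→d22:-→d23:-→d24:H5 -> H5
  add 245.9.240.0/24 -> H2 at depth 24

== LOOKUPS ==
["H4","H4","H0","H4","H4","H4","H4","H2","H2","H3","H0","H2","no-route","H2","H5","H5"]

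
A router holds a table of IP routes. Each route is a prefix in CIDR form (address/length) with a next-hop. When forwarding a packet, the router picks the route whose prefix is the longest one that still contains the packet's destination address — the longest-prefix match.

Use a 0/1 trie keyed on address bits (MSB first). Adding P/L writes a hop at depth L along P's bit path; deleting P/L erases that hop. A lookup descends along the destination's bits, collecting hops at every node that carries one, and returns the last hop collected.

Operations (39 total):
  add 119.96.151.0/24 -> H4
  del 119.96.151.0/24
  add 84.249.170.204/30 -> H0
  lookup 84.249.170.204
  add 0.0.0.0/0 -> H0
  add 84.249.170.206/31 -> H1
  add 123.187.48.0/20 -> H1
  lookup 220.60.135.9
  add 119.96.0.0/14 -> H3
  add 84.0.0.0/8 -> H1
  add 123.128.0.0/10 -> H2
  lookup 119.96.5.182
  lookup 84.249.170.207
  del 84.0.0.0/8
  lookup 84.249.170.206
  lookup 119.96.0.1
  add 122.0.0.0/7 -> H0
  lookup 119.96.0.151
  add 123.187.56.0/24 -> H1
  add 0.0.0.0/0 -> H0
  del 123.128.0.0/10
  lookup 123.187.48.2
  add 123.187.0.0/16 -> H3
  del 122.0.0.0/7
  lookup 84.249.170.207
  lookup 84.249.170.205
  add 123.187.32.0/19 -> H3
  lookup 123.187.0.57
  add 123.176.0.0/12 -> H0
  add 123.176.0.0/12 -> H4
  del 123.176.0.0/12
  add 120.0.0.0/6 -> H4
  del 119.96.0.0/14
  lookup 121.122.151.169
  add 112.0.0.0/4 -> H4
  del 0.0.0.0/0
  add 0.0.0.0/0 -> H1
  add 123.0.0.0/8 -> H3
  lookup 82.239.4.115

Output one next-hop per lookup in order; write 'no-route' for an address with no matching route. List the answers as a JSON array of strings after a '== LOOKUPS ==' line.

Trace:
  add 119.96.151.0/24 -> H4 at depth 24
  del 119.96.151.0/24 (clear depth 24)
  add 84.249.170.204/30 -> H0 at depth 30
  lookup 84.249.170.204: bits 010101001111100110101010110011 walk d0:-→d1:-→d2:-→d3:-→d4:-→d5:-→d6:-→d7:-→d8:-→d9:-→d10:-→d11:-→d12:-→d13:-→d14:-→d15:-→d16:-→d17:-→d18:-→d19:-→d20:-→d21:-→d22:-→d23:-→d24:-→d25:-→d26:-→d27:-→d28:-→d29:-→d30:H0 -> H0
  add 0.0.0.0/0 -> H0 at depth 0
  add 84.249.170.206/31 -> H1 at depth 31
  add 123.187.48.0/20 -> H1 at depth 20
  lookup 220.60.135.9: bits ε walk d0:H0 -> H0
  add 119.96.0.0/14 -> H3 at depth 14
  add 84.0.0.0/8 -> H1 at depth 8
  add 123.128.0.0/10 -> H2 at depth 10
  lookup 119.96.5.182: bits 0111011101100000 walk d0:H0→d1:-→d2:-→d3:-→d4:-→d5:-→d6:-→d7:-→d8:-→d9:-→d10:-→d11:-→d12:-→d13:-→d14:H3→d15:-→d16:- -> H3
  lookup 84.249.170.207: bits 0101010011111001101010101100111 walk d0:H0→d1:-→d2:-→d3:-→d4:-→d5:-→d6:-→d7:-→d8:H1→d9:-→d10:-→d11:-→d12:-→d13:-→d14:-→d15:-→d16:-→d17:-→d18:-→d19:-→d20:-→d21:-→d22:-→d23:-→d24:-→d25:-→d26:-→d27:-→d28:-→d29:-→d30:H0→d31:H1 -> H1
  del 84.0.0.0/8 (clear depth 8)
  lookup 84.249.170.206: bits 0101010011111001101010101100111 walk d0:H0→d1:-→d2:-→d3:-→d4:-→d5:-→d6:-→d7:-→d8:-→d9:-→d10:-→d11:-→d12:-→d13:-→d14:-→d15:-→d16:-→d17:-→d18:-→d19:-→d20:-→d21:-→d22:-→d23:-→d24:-→d25:-→d26:-→d27:-→d28:-→d29:-→d30:H0→d31:H1 -> H1
  lookup 119.96.0.1: bits 0111011101100000 walk d0:H0→d1:-→d2:-→d3:-→d4:-→d5:-→d6:-→d7:-→d8:-→d9:-→d10:-→d11:-→d12:-→d13:-→d14:H3→d15:-→d16:- -> H3
  add 122.0.0.0/7 -> H0 at depth 7
  lookup 119.96.0.151: bits 0111011101100000 walk d0:H0→d1:-→d2:-→d3:-→d4:-→d5:-→d6:-→d7:-→d8:-→d9:-→d10:-→d11:-→d12:-→d13:-→d14:H3→d15:-→d16:- -> H3
  add 123.187.56.0/24 -> H1 at depth 24
  add 0.0.0.0/0 -> H0 at depth 0
  del 123.128.0.0/10 (clear depth 10)
  lookup 123.187.48.2: bits 01111011101110110011 walk d0:H0→d1:-→d2:-→d3:-→d4:-→d5:-→d6:-→d7:H0→d8:-→d9:-→d10:-→d11:-→d12:-→d13:-→d14:-→d15:-→d16:-→d17:-→d18:-→d19:-→d20:H1 -> H1
  add 123.187.0.0/16 -> H3 at depth 16
  del 122.0.0.0/7 (clear depth 7)
  lookup 84.249.170.207: bits 0101010011111001101010101100111 walk d0:H0→d1:-→d2:-→d3:-→d4:-→d5:-→d6:-→d7:-→d8:-→d9:-→d10:-→d11:-→d12:-→d13:-→d14:-→d15:-→d16:-→d17:-→d18:-→d19:-→d20:-→d21:-→d22:-→d23:-→d24:-→d25:-→d26:-→d27:-→d28:-→d29:-→d30:H0→d31:H1 -> H1
  lookup 84.249.170.205: bits 010101001111100110101010110011 walk d0:H0→d1:-→d2:-→d3:-→d4:-→d5:-→d6:-→d7:-→d8:-→d9:-→d10:-→d11:-→d12:-→d13:-→d14:-→d15:-→d16:-→d17:-→d18:-→d19:-→d20:-→d21:-→d22:-→d23:-→d24:-→d25:-→d26:-→d27:-→d28:-→d29:-→d30:H0 -> H0
  add 123.187.32.0/19 -> H3 at depth 19
  lookup 123.187.0.57: bits 011110111011101100 walk d0:H0→d1:-→d2:-→d3:-→d4:-→d5:-→d6:-→d7:-→d8:-→d9:-→d10:-→d11:-→d12:-→d13:-→d14:-→d15:-→d16:H3→d17:-→d18:- -> H3
  add 123.176.0.0/12 -> H0 at depth 12
  add 123.176.0.0/12 -> H4 at depth 12
  del 123.176.0.0/12 (clear depth 12)
  add 120.0.0.0/6 -> H4 at depth 6
  del 119.96.0.0/14 (clear depth 14)
  lookup 121.122.151.169: bits 011110 walk d0:H0→d1:-→d2:-→d3:-→d4:-→d5:-→d6:H4 -> H4
  add 112.0.0.0/4 -> H4 at depth 4
  del 0.0.0.0/0 (clear depth 0)
  add 0.0.0.0/0 -> H1 at depth 0
  add 123.0.0.0/8 -> H3 at depth 8
  lookup 82.239.4.115: bits 01010 walk d0:H1→d1:-→d2:-→d3:-→d4:-→d5:- -> H1

== LOOKUPS ==
["H0","H0","H3","H1","H1","H3","H3","H1","H1","H0","H3","H4","H1"]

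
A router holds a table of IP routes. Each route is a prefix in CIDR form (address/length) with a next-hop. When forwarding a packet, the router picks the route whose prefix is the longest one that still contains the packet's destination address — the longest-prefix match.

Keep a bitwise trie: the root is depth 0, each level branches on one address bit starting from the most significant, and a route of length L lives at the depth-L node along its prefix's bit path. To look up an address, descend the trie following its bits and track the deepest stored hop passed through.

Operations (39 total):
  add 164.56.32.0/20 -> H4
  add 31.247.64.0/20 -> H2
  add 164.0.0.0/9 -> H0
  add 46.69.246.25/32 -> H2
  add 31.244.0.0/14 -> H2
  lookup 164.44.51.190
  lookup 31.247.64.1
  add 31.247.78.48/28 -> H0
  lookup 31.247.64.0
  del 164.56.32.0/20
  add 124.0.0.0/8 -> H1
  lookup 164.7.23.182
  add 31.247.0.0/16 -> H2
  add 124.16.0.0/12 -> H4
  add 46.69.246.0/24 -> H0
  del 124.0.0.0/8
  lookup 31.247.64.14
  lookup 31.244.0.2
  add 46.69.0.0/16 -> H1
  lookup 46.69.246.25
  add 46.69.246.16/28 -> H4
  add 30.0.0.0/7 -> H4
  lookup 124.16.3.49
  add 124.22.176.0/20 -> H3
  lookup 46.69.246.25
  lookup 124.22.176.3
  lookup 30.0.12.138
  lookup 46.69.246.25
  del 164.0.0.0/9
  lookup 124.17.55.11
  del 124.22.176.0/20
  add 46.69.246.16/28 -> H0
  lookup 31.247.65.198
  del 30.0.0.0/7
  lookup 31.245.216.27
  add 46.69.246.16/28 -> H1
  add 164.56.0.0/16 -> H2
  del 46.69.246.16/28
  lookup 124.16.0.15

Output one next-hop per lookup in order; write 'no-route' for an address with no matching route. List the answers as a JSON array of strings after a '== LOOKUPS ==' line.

Process each operation:
  add 164.56.32.0/20 -> H4 at depth 20
  add 31.247.64.0/20 -> H2 at depth 20
  add 164.0.0.0/9 -> H0 at depth 9
  add 46.69.246.25/32 -> H2 at depth 32
  add 31.244.0.0/14 -> H2 at depth 14
  ? 164.44.51.190  path d0:-→d1:-→d2:-→d3:-→d4:-→d5:-→d6:-→d7:-→d8:-→d9:H0→d10:-→d11:-  best=H0
  ? 31.247.64.1  path d0:-→d1:-→d2:-→d3:-→d4:-→d5:-→d6:-→d7:-→d8:-→d9:-→d10:-→d11:-→d12:-→d13:-→d14:H2→d15:-→d16:-→d17:-→d18:-→d19:-→d20:H2  best=H2
  add 31.247.78.48/28 -> H0 at depth 28
  ? 31.247.64.0  path d0:-→d1:-→d2:-→d3:-→d4:-→d5:-→d6:-→d7:-→d8:-→d9:-→d10:-→d11:-→d12:-→d13:-→d14:H2→d15:-→d16:-→d17:-→d18:-→d19:-→d20:H2  best=H2
  - 164.56.32.0/20 clear@20
  add 124.0.0.0/8 -> H1 at depth 8
  ? 164.7.23.182  path d0:-→d1:-→d2:-→d3:-→d4:-→d5:-→d6:-→d7:-→d8:-→d9:H0→d10:-  best=H0
  add 31.247.0.0/16 -> H2 at depth 16
  add 124.16.0.0/12 -> H4 at depth 12
  add 46.69.246.0/24 -> H0 at depth 24
  - 124.0.0.0/8 clear@8
  ? 31.247.64.14  path d0:-→d1:-→d2:-→d3:-→d4:-→d5:-→d6:-→d7:-→d8:-→d9:-→d10:-→d11:-→d12:-→d13:-→d14:H2→d15:-→d16:H2→d17:-→d18:-→d19:-→d20:H2  best=H2
  ? 31.244.0.2  path d0:-→d1:-→d2:-→d3:-→d4:-→d5:-→d6:-→d7:-→d8:-→d9:-→d10:-→d11:-→d12:-→d13:-→d14:H2  best=H2
  add 46.69.0.0/16 -> H1 at depth 16
  ? 46.69.246.25  path d0:-→d1:-→d2:-→d3:-→d4:-→d5:-→d6:-→d7:-→d8:-→d9:-→d10:-→d11:-→d12:-→d13:-→d14:-→d15:-→d16:H1→d17:-→d18:-→d19:-→d20:-→d21:-→d22:-→d23:-→d24:H0→d25:-→d26:-→d27:-→d28:-→d29:-→d30:-→d31:-→d32:H2  best=H2
  add 46.69.246.16/28 -> H4 at depth 28
  add 30.0.0.0/7 -> H4 at depth 7
  ? 124.16.3.49  path d0:-→d1:-→d2:-→d3:-→d4:-→d5:-→d6:-→d7:-→d8:-→d9:-→d10:-→d11:-→d12:H4  best=H4
  add 124.22.176.0/20 -> H3 at depth 20
  ? 46.69.246.25  path d0:-→d1:-→d2:-→d3:-→d4:-→d5:-→d6:-→d7:-→d8:-→d9:-→d10:-→d11:-→d12:-→d13:-→d14:-→d15:-→d16:H1→d17:-→d18:-→d19:-→d20:-→d21:-→d22:-→d23:-→d24:H0→d25:-→d26:-→d27:-→d28:H4→d29:-→d30:-→d31:-→d32:H2  best=H2
  ? 124.22.176.3  path d0:-→d1:-→d2:-→d3:-→d4:-→d5:-→d6:-→d7:-→d8:-→d9:-→d10:-→d11:-→d12:H4→d13:-→d14:-→d15:-→d16:-→d17:-→d18:-→d19:-→d20:H3  best=H3
  ? 30.0.12.138  path d0:-→d1:-→d2:-→d3:-→d4:-→d5:-→d6:-→d7:H4  best=H4
  ? 46.69.246.25  path d0:-→d1:-→d2:-→d3:-→d4:-→d5:-→d6:-→d7:-→d8:-→d9:-→d10:-→d11:-→d12:-→d13:-→d14:-→d15:-→d16:H1→d17:-→d18:-→d19:-→d20:-→d21:-→d22:-→d23:-→d24:H0→d25:-→d26:-→d27:-→d28:H4→d29:-→d30:-→d31:-→d32:H2  best=H2
  - 164.0.0.0/9 clear@9
  ? 124.17.55.11  path d0:-→d1:-→d2:-→d3:-→d4:-→d5:-→d6:-→d7:-→d8:-→d9:-→d10:-→d11:-→d12:H4→d13:-  best=H4
  - 124.22.176.0/20 clear@20
  add 46.69.246.16/28 -> H0 at depth 28
  ? 31.247.65.198  path d0:-→d1:-→d2:-→d3:-→d4:-→d5:-→d6:-→d7:H4→d8:-→d9:-→d10:-→d11:-→d12:-→d13:-→d14:H2→d15:-→d16:H2→d17:-→d18:-→d19:-→d20:H2  best=H2
  - 30.0.0.0/7 clear@7
  ? 31.245.216.27  path d0:-→d1:-→d2:-→d3:-→d4:-→d5:-→d6:-→d7:-→d8:-→d9:-→d10:-→d11:-→d12:-→d13:-→d14:H2  best=H2
  add 46.69.246.16/28 -> H1 at depth 28
  add 164.56.0.0/16 -> H2 at depth 16
  - 46.69.246.16/28 clear@28
  ? 124.16.0.15  path d0:-→d1:-→d2:-→d3:-→d4:-→d5:-→d6:-→d7:-→d8:-→d9:-→d10:-→d11:-→d12:H4→d13:-  best=H4

== LOOKUPS ==
["H0","H2","H2","H0","H2","H2","H2","H4","H2","H3","H4","H2","H4","H2","H2","H4"]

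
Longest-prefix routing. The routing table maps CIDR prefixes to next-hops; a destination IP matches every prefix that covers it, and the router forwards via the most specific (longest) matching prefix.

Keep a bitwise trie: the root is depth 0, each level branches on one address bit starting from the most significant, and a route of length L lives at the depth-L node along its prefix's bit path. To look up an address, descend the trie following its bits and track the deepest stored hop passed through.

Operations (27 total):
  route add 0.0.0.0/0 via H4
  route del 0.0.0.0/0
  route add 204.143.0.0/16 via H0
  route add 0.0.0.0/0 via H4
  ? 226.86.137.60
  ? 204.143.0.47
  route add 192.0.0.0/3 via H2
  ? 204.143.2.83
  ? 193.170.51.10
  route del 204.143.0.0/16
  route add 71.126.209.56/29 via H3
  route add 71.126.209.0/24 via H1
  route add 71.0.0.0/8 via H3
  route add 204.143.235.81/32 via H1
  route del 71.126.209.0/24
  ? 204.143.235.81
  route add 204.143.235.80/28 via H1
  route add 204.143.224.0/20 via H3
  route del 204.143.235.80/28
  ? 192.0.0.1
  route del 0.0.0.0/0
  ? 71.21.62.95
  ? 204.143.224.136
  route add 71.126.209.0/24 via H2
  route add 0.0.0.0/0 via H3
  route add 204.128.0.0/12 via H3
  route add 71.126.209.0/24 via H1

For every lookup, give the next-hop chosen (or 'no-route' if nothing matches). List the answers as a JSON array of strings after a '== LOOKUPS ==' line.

Trace:
  add 0.0.0.0/0 -> H4 at depth 0
  - 0.0.0.0/0 clear@0
  add 204.143.0.0/16 -> H0 at depth 16
  add 0.0.0.0/0 -> H4 at depth 0
  lookup 226.86.137.60: bits 11 walk d0:H4→d1:-→d2:- -> H4
  lookup 204.143.0.47: bits 1100110010001111 walk d0:H4→d1:-→d2:-→d3:-→d4:-→d5:-→d6:-→d7:-→d8:-→d9:-→d10:-→d11:-→d12:-→d13:-→d14:-→d15:-→d16:H0 -> H0
  add 192.0.0.0/3 -> H2 at depth 3
  lookup 204.143.2.83: bits 1100110010001111 walk d0:H4→d1:-→d2:-→d3:H2→d4:-→d5:-→d6:-→d7:-→d8:-→d9:-→d10:-→d11:-→d12:-→d13:-→d14:-→d15:-→d16:H0 -> H0
  lookup 193.170.51.10: bits 1100 walk d0:H4→d1:-→d2:-→d3:H2→d4:- -> H2
  - 204.143.0.0/16 clear@16
  add 71.126.209.56/29 -> H3 at depth 29
  add 71.126.209.0/24 -> H1 at depth 24
  add 71.0.0.0/8 -> H3 at depth 8
  add 204.143.235.81/32 -> H1 at depth 32
  - 71.126.209.0/24 clear@24
  lookup 204.143.235.81: bits 11001100100011111110101101010001 walk d0:H4→d1:-→d2:-→d3:H2→d4:-→d5:-→d6:-→d7:-→d8:-→d9:-→d10:-→d11:-→d12:-→d13:-→d14:-→d15:-→d16:-→d17:-→d18:-→d19:-→d20:-→d21:-→d22:-→d23:-→d24:-→d25:-→d26:-→d27:-→d28:-→d29:-→d30:-→d31:-→d32:H1 -> H1
  add 204.143.235.80/28 -> H1 at depth 28
  add 204.143.224.0/20 -> H3 at depth 20
  - 204.143.235.80/28 clear@28
  lookup 192.0.0.1: bits 1100 walk d0:H4→d1:-→d2:-→d3:H2→d4:- -> H2
  - 0.0.0.0/0 clear@0
  lookup 71.21.62.95: bits 010001110 walk d0:-→d1:-→d2:-→d3:-→d4:-→d5:-→d6:-→d7:-→d8:H3→d9:- -> H3
  lookup 204.143.224.136: bits 11001100100011111110 walk d0:-→d1:-→d2:-→d3:H2→d4:-→d5:-→d6:-→d7:-→d8:-→d9:-→d10:-→d11:-→d12:-→d13:-→d14:-→d15:-→d16:-→d17:-→d18:-→d19:-→d20:H3 -> H3
  add 71.126.209.0/24 -> H2 at depth 24
  add 0.0.0.0/0 -> H3 at depth 0
  add 204.128.0.0/12 -> H3 at depth 12
  add 71.126.209.0/24 -> H1 at depth 24

== LOOKUPS ==
["H4","H0","H0","H2","H1","H2","H3","H3"]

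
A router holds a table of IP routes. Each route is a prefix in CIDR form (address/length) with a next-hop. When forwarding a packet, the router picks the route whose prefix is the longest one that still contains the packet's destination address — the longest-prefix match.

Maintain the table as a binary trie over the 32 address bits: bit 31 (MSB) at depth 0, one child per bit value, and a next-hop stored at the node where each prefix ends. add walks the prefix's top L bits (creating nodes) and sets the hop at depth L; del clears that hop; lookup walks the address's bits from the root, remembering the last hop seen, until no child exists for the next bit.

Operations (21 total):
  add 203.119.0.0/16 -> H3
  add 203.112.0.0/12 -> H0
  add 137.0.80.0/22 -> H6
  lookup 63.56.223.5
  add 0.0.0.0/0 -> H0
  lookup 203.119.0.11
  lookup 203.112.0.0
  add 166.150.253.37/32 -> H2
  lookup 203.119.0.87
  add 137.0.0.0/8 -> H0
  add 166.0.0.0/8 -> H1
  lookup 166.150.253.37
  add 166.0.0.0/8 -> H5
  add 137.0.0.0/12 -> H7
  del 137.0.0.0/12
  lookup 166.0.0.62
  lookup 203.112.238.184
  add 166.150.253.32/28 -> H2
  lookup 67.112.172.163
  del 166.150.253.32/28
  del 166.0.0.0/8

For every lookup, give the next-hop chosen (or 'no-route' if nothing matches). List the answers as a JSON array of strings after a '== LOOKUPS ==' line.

Process each operation:
  + 203.119.0.0/16 (H3) depth=16
  + 203.112.0.0/12 (H0) depth=12
  + 137.0.80.0/22 (H6) depth=22
  ? 63.56.223.5  path d0:-  best=no-route
  + 0.0.0.0/0 (H0) depth=0
  ? 203.119.0.11  path d0:H0→d1:-→d2:-→d3:-→d4:-→d5:-→d6:-→d7:-→d8:-→d9:-→d10:-→d11:-→d12:H0→d13:-→d14:-→d15:-→d16:H3  best=H3
  ? 203.112.0.0  path d0:H0→d1:-→d2:-→d3:-→d4:-→d5:-→d6:-→d7:-→d8:-→d9:-→d10:-→d11:-→d12:H0→d13:-  best=H0
  + 166.150.253.37/32 (H2) depth=32
  ? 203.119.0.87  path d0:H0→d1:-→d2:-→d3:-→d4:-→d5:-→d6:-→d7:-→d8:-→d9:-→d10:-→d11:-→d12:H0→d13:-→d14:-→d15:-→d16:H3  best=H3
  + 137.0.0.0/8 (H0) depth=8
  + 166.0.0.0/8 (H1) depth=8
  ? 166.150.253.37  path d0:H0→d1:-→d2:-→d3:-→d4:-→d5:-→d6:-→d7:-→d8:H1→d9:-→d10:-→d11:-→d12:-→d13:-→d14:-→d15:-→d16:-→d17:-→d18:-→d19:-→d20:-→d21:-→d22:-→d23:-→d24:-→d25:-→d26:-→d27:-→d28:-→d29:-→d30:-→d31:-→d32:H2  best=H2
  + 166.0.0.0/8 (H5) depth=8
  + 137.0.0.0/12 (H7) depth=12
  del 137.0.0.0/12 (clear depth 12)
  ? 166.0.0.62  path d0:H0→d1:-→d2:-→d3:-→d4:-→d5:-→d6:-→d7:-→d8:H5  best=H5
  ? 203.112.238.184  path d0:H0→d1:-→d2:-→d3:-→d4:-→d5:-→d6:-→d7:-→d8:-→d9:-→d10:-→d11:-→d12:H0→d13:-  best=H0
  + 166.150.253.32/28 (H2) depth=28
  ? 67.112.172.163  path d0:H0  best=H0
  del 166.150.253.32/28 (clear depth 28)
  del 166.0.0.0/8 (clear depth 8)

== LOOKUPS ==
["no-route","H3","H0","H3","H2","H5","H0","H0"]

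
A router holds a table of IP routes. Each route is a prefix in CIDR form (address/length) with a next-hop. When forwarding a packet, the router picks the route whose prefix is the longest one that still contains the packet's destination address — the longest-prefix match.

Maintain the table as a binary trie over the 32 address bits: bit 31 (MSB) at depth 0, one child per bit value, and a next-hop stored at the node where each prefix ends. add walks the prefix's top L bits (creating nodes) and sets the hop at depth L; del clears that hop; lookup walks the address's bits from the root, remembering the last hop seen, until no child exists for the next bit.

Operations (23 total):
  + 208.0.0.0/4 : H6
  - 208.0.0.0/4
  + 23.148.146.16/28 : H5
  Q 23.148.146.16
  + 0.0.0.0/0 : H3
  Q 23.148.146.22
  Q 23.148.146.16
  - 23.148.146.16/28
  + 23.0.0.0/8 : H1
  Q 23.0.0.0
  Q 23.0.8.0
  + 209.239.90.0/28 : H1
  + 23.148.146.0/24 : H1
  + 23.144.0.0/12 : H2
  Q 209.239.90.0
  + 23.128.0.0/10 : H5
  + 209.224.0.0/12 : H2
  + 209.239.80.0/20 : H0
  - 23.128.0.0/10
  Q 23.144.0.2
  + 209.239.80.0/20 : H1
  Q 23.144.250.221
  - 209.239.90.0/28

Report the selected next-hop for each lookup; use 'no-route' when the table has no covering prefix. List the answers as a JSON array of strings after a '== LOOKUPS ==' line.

Trace:
  + 208.0.0.0/4 (H6) depth=4
  - 208.0.0.0/4 clear@4
  + 23.148.146.16/28 (H5) depth=28
  Q 23.148.146.16: descend 0001011110010100100100100001 ; hops seen [H5] ; pick H5
  + 0.0.0.0/0 (H3) depth=0
  Q 23.148.146.22: descend 0001011110010100100100100001 ; hops seen [H3,H5] ; pick H5
  Q 23.148.146.16: descend 0001011110010100100100100001 ; hops seen [H3,H5] ; pick H5
  - 23.148.146.16/28 clear@28
  + 23.0.0.0/8 (H1) depth=8
  Q 23.0.0.0: descend 00010111 ; hops seen [H3,H1] ; pick H1
  Q 23.0.8.0: descend 00010111 ; hops seen [H3,H1] ; pick H1
  + 209.239.90.0/28 (H1) depth=28
  + 23.148.146.0/24 (H1) depth=24
  + 23.144.0.0/12 (H2) depth=12
  Q 209.239.90.0: descend 1101000111101111010110100000 ; hops seen [H3,H1] ; pick H1
  + 23.128.0.0/10 (H5) depth=10
  + 209.224.0.0/12 (H2) depth=12
  + 209.239.80.0/20 (H0) depth=20
  - 23.128.0.0/10 clear@10
  Q 23.144.0.2: descend 0001011110010 ; hops seen [H3,H1,H2] ; pick H2
  + 209.239.80.0/20 (H1) depth=20
  Q 23.144.250.221: descend 0001011110010 ; hops seen [H3,H1,H2] ; pick H2
  - 209.239.90.0/28 clear@28

== LOOKUPS ==
["H5","H5","H5","H1","H1","H1","H2","H2"]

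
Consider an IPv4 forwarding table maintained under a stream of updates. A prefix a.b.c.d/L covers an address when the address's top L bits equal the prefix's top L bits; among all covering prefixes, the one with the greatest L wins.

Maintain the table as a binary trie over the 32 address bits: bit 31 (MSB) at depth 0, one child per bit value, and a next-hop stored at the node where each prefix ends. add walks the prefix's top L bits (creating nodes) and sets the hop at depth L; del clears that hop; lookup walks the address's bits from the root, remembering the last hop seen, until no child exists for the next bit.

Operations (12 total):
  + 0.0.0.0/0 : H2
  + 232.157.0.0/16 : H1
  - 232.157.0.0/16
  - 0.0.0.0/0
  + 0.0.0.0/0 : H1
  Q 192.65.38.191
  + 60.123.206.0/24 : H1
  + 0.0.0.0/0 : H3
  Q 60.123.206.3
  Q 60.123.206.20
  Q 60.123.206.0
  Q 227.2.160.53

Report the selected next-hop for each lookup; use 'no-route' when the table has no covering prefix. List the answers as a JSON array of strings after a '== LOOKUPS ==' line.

Apply in order:
  + 0.0.0.0/0 (H2) depth=0
  + 232.157.0.0/16 (H1) depth=16
  del 232.157.0.0/16 (clear depth 16)
  del 0.0.0.0/0 (clear depth 0)
  + 0.0.0.0/0 (H1) depth=0
  ? 192.65.38.191  path d0:H1→d1:-→d2:-  best=H1
  + 60.123.206.0/24 (H1) depth=24
  + 0.0.0.0/0 (H3) depth=0
  ? 60.123.206.3  path d0:H3→d1:-→d2:-→d3:-→d4:-→d5:-→d6:-→d7:-→d8:-→d9:-→d10:-→d11:-→d12:-→d13:-→d14:-→d15:-→d16:-→d17:-→d18:-→d19:-→d20:-→d21:-→d22:-→d23:-→d24:H1  best=H1
  ? 60.123.206.20  path d0:H3→d1:-→d2:-→d3:-→d4:-→d5:-→d6:-→d7:-→d8:-→d9:-→d10:-→d11:-→d12:-→d13:-→d14:-→d15:-→d16:-→d17:-→d18:-→d19:-→d20:-→d21:-→d22:-→d23:-→d24:H1  best=H1
  ? 60.123.206.0  path d0:H3→d1:-→d2:-→d3:-→d4:-→d5:-→d6:-→d7:-→d8:-→d9:-→d10:-→d11:-→d12:-→d13:-→d14:-→d15:-→d16:-→d17:-→d18:-→d19:-→d20:-→d21:-→d22:-→d23:-→d24:H1  best=H1
  ? 227.2.160.53  path d0:H3→d1:-→d2:-→d3:-→d4:-  best=H3

== LOOKUPS ==
["H1","H1","H1","H1","H3"]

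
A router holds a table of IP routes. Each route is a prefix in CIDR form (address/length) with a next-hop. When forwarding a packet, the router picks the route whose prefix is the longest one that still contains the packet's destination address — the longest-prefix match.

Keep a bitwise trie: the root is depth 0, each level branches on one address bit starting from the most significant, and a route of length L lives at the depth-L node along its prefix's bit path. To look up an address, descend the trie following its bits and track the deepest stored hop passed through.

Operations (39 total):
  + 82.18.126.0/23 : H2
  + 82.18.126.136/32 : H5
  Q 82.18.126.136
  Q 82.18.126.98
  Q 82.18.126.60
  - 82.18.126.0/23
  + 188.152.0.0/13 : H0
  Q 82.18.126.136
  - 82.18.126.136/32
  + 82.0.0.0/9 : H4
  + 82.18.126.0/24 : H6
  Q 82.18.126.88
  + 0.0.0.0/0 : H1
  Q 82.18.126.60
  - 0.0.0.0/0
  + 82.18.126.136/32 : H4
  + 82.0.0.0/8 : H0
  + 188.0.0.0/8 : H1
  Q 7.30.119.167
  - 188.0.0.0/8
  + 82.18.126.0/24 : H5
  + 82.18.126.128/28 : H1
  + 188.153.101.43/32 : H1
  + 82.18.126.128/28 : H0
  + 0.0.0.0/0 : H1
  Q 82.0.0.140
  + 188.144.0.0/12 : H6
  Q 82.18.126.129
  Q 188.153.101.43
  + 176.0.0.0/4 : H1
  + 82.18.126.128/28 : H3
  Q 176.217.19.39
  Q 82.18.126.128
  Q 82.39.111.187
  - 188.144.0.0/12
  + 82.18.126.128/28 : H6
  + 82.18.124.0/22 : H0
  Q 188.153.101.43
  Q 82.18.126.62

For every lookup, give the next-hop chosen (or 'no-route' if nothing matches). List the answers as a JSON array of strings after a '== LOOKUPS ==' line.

Process each operation:
  + 82.18.126.0/23 (H2) depth=23
  + 82.18.126.136/32 (H5) depth=32
  lookup 82.18.126.136: bits 01010010000100100111111010001000 walk d0:-→d1:-→d2:-→d3:-→d4:-→d5:-→d6:-→d7:-→d8:-→d9:-→d10:-→d11:-→d12:-→d13:-→d14:-→d15:-→d16:-→d17:-→d18:-→d19:-→d20:-→d21:-→d22:-→d23:H2→d24:-→d25:-→d26:-→d27:-→d28:-→d29:-→d30:-→d31:-→d32:H5 -> H5
  lookup 82.18.126.98: bits 010100100001001001111110 walk d0:-→d1:-→d2:-→d3:-→d4:-→d5:-→d6:-→d7:-→d8:-→d9:-→d10:-→d11:-→d12:-→d13:-→d14:-→d15:-→d16:-→d17:-→d18:-→d19:-→d20:-→d21:-→d22:-→d23:H2→d24:- -> H2
  lookup 82.18.126.60: bits 010100100001001001111110 walk d0:-→d1:-→d2:-→d3:-→d4:-→d5:-→d6:-→d7:-→d8:-→d9:-→d10:-→d11:-→d12:-→d13:-→d14:-→d15:-→d16:-→d17:-→d18:-→d19:-→d20:-→d21:-→d22:-→d23:H2→d24:- -> H2
  del 82.18.126.0/23 (clear depth 23)
  + 188.152.0.0/13 (H0) depth=13
  lookup 82.18.126.136: bits 01010010000100100111111010001000 walk d0:-→d1:-→d2:-→d3:-→d4:-→d5:-→d6:-→d7:-→d8:-→d9:-→d10:-→d11:-→d12:-→d13:-→d14:-→d15:-→d16:-→d17:-→d18:-→d19:-→d20:-→d21:-→d22:-→d23:-→d24:-→d25:-→d26:-→d27:-→d28:-→d29:-→d30:-→d31:-→d32:H5 -> H5
  del 82.18.126.136/32 (clear depth 32)
  + 82.0.0.0/9 (H4) depth=9
  + 82.18.126.0/24 (H6) depth=24
  lookup 82.18.126.88: bits 010100100001001001111110 walk d0:-→d1:-→d2:-→d3:-→d4:-→d5:-→d6:-→d7:-→d8:-→d9:H4→d10:-→d11:-→d12:-→d13:-→d14:-→d15:-→d16:-→d17:-→d18:-→d19:-→d20:-→d21:-→d22:-→d23:-→d24:H6 -> H6
  + 0.0.0.0/0 (H1) depth=0
  lookup 82.18.126.60: bits 010100100001001001111110 walk d0:H1→d1:-→d2:-→d3:-→d4:-→d5:-→d6:-→d7:-→d8:-→d9:H4→d10:-→d11:-→d12:-→d13:-→d14:-→d15:-→d16:-→d17:-→d18:-→d19:-→d20:-→d21:-→d22:-→d23:-→d24:H6 -> H6
  del 0.0.0.0/0 (clear depth 0)
  + 82.18.126.136/32 (H4) depth=32
  + 82.0.0.0/8 (H0) depth=8
  + 188.0.0.0/8 (H1) depth=8
  lookup 7.30.119.167: bits 0 walk d0:-→d1:- -> no-route
  del 188.0.0.0/8 (clear depth 8)
  + 82.18.126.0/24 (H5) depth=24
  + 82.18.126.128/28 (H1) depth=28
  + 188.153.101.43/32 (H1) depth=32
  + 82.18.126.128/28 (H0) depth=28
  + 0.0.0.0/0 (H1) depth=0
  lookup 82.0.0.140: bits 01010010000 walk d0:H1→d1:-→d2:-→d3:-→d4:-→d5:-→d6:-→d7:-→d8:H0→d9:H4→d10:-→d11:- -> H4
  + 188.144.0.0/12 (H6) depth=12
  lookup 82.18.126.129: bits 0101001000010010011111101000 walk d0:H1→d1:-→d2:-→d3:-→d4:-→d5:-→d6:-→d7:-→d8:H0→d9:H4→d10:-→d11:-→d12:-→d13:-→d14:-→d15:-→d16:-→d17:-→d18:-→d19:-→d20:-→d21:-→d22:-→d23:-→d24:H5→d25:-→d26:-→d27:-→d28:H0 -> H0
  lookup 188.153.101.43: bits 10111100100110010110010100101011 walk d0:H1→d1:-→d2:-→d3:-→d4:-→d5:-→d6:-→d7:-→d8:-→d9:-→d10:-→d11:-→d12:H6→d13:H0→d14:-→d15:-→d16:-→d17:-→d18:-→d19:-→d20:-→d21:-→d22:-→d23:-→d24:-→d25:-→d26:-→d27:-→d28:-→d29:-→d30:-→d31:-→d32:H1 -> H1
  + 176.0.0.0/4 (H1) depth=4
  + 82.18.126.128/28 (H3) depth=28
  lookup 176.217.19.39: bits 1011 walk d0:H1→d1:-→d2:-→d3:-→d4:H1 -> H1
  lookup 82.18.126.128: bits 0101001000010010011111101000 walk d0:H1→d1:-→d2:-→d3:-→d4:-→d5:-→d6:-→d7:-→d8:H0→d9:H4→d10:-→d11:-→d12:-→d13:-→d14:-→d15:-→d16:-→d17:-→d18:-→d19:-→d20:-→d21:-→d22:-→d23:-→d24:H5→d25:-→d26:-→d27:-→d28:H3 -> H3
  lookup 82.39.111.187: bits 0101001000 walk d0:H1→d1:-→d2:-→d3:-→d4:-→d5:-→d6:-→d7:-→d8:H0→d9:H4→d10:- -> H4
  del 188.144.0.0/12 (clear depth 12)
  + 82.18.126.128/28 (H6) depth=28
  + 82.18.124.0/22 (H0) depth=22
  lookup 188.153.101.43: bits 10111100100110010110010100101011 walk d0:H1→d1:-→d2:-→d3:-→d4:H1→d5:-→d6:-→d7:-→d8:-→d9:-→d10:-→d11:-→d12:-→d13:H0→d14:-→d15:-→d16:-→d17:-→d18:-→d19:-→d20:-→d21:-→d22:-→d23:-→d24:-→d25:-→d26:-→d27:-→d28:-→d29:-→d30:-→d31:-→d32:H1 -> H1
  lookup 82.18.126.62: bits 010100100001001001111110 walk d0:H1→d1:-→d2:-→d3:-→d4:-→d5:-→d6:-→d7:-→d8:H0→d9:H4→d10:-→d11:-→d12:-→d13:-→d14:-→d15:-→d16:-→d17:-→d18:-→d19:-→d20:-→d21:-→d22:H0→d23:-→d24:H5 -> H5

== LOOKUPS ==
["H5","H2","H2","H5","H6","H6","no-route","H4","H0","H1","H1","H3","H4","H1","H5"]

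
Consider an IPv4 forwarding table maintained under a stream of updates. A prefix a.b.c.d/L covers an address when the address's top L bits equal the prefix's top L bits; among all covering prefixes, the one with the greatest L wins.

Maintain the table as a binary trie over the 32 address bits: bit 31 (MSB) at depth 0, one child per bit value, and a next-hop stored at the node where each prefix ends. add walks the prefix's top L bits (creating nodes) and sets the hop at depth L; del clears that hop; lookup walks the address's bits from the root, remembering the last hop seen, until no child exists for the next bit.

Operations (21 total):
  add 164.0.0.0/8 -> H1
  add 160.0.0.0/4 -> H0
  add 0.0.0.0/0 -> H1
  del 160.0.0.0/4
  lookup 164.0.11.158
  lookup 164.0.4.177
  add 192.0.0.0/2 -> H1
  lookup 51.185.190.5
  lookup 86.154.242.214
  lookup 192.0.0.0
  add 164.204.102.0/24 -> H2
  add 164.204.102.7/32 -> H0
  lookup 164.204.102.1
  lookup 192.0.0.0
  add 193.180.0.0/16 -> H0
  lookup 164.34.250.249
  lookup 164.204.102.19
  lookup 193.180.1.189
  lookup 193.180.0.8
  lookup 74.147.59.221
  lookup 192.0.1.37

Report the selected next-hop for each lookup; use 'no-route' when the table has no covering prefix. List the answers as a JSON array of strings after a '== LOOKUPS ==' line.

Apply in order:
  add 164.0.0.0/8 -> H1 at depth 8
  add 160.0.0.0/4 -> H0 at depth 4
  add 0.0.0.0/0 -> H1 at depth 0
  - 160.0.0.0/4 clear@4
  ? 164.0.11.158  path d0:H1→d1:-→d2:-→d3:-→d4:-→d5:-→d6:-→d7:-→d8:H1  best=H1
  ? 164.0.4.177  path d0:H1→d1:-→d2:-→d3:-→d4:-→d5:-→d6:-→d7:-→d8:H1  best=H1
  add 192.0.0.0/2 -> H1 at depth 2
  ? 51.185.190.5  path d0:H1  best=H1
  ? 86.154.242.214  path d0:H1  best=H1
  ? 192.0.0.0  path d0:H1→d1:-→d2:H1  best=H1
  add 164.204.102.0/24 -> H2 at depth 24
  add 164.204.102.7/32 -> H0 at depth 32
  ? 164.204.102.1  path d0:H1→d1:-→d2:-→d3:-→d4:-→d5:-→d6:-→d7:-→d8:H1→d9:-→d10:-→d11:-→d12:-→d13:-→d14:-→d15:-→d16:-→d17:-→d18:-→d19:-→d20:-→d21:-→d22:-→d23:-→d24:H2→d25:-→d26:-→d27:-→d28:-→d29:-  best=H2
  ? 192.0.0.0  path d0:H1→d1:-→d2:H1  best=H1
  add 193.180.0.0/16 -> H0 at depth 16
  ? 164.34.250.249  path d0:H1→d1:-→d2:-→d3:-→d4:-→d5:-→d6:-→d7:-→d8:H1  best=H1
  ? 164.204.102.19  path d0:H1→d1:-→d2:-→d3:-→d4:-→d5:-→d6:-→d7:-→d8:H1→d9:-→d10:-→d11:-→d12:-→d13:-→d14:-→d15:-→d16:-→d17:-→d18:-→d19:-→d20:-→d21:-→d22:-→d23:-→d24:H2→d25:-→d26:-→d27:-  best=H2
  ? 193.180.1.189  path d0:H1→d1:-→d2:H1→d3:-→d4:-→d5:-→d6:-→d7:-→d8:-→d9:-→d10:-→d11:-→d12:-→d13:-→d14:-→d15:-→d16:H0  best=H0
  ? 193.180.0.8  path d0:H1→d1:-→d2:H1→d3:-→d4:-→d5:-→d6:-→d7:-→d8:-→d9:-→d10:-→d11:-→d12:-→d13:-→d14:-→d15:-→d16:H0  best=H0
  ? 74.147.59.221  path d0:H1  best=H1
  ? 192.0.1.37  path d0:H1→d1:-→d2:H1→d3:-→d4:-→d5:-→d6:-→d7:-  best=H1

== LOOKUPS ==
["H1","H1","H1","H1","H1","H2","H1","H1","H2","H0","H0","H1","H1"]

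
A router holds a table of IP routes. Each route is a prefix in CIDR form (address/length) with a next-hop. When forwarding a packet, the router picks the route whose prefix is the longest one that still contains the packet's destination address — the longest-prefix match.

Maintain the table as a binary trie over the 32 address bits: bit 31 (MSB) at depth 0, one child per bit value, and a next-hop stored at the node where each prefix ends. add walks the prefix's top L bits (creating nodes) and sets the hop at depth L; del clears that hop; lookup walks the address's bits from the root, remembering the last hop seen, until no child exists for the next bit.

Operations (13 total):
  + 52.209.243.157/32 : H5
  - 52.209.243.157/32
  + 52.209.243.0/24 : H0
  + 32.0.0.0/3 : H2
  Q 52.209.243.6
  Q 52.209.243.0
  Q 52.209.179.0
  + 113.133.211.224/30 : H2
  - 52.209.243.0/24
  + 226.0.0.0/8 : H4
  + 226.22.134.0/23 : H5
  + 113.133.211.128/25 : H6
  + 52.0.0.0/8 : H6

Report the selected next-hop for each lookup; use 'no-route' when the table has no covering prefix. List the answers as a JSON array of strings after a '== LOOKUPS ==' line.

Process each operation:
  + 52.209.243.157/32 (H5) depth=32
  - 52.209.243.157/32 clear@32
  + 52.209.243.0/24 (H0) depth=24
  + 32.0.0.0/3 (H2) depth=3
  lookup 52.209.243.6: bits 001101001101000111110011 walk d0:-→d1:-→d2:-→d3:H2→d4:-→d5:-→d6:-→d7:-→d8:-→d9:-→d10:-→d11:-→d12:-→d13:-→d14:-→d15:-→d16:-→d17:-→d18:-→d19:-→d20:-→d21:-→d22:-→d23:-→d24:H0 -> H0
  lookup 52.209.243.0: bits 001101001101000111110011 walk d0:-→d1:-→d2:-→d3:H2→d4:-→d5:-→d6:-→d7:-→d8:-→d9:-→d10:-→d11:-→d12:-→d13:-→d14:-→d15:-→d16:-→d17:-→d18:-→d19:-→d20:-→d21:-→d22:-→d23:-→d24:H0 -> H0
  lookup 52.209.179.0: bits 00110100110100011 walk d0:-→d1:-→d2:-→d3:H2→d4:-→d5:-→d6:-→d7:-→d8:-→d9:-→d10:-→d11:-→d12:-→d13:-→d14:-→d15:-→d16:-→d17:- -> H2
  + 113.133.211.224/30 (H2) depth=30
  - 52.209.243.0/24 clear@24
  + 226.0.0.0/8 (H4) depth=8
  + 226.22.134.0/23 (H5) depth=23
  + 113.133.211.128/25 (H6) depth=25
  + 52.0.0.0/8 (H6) depth=8

== LOOKUPS ==
["H0","H0","H2"]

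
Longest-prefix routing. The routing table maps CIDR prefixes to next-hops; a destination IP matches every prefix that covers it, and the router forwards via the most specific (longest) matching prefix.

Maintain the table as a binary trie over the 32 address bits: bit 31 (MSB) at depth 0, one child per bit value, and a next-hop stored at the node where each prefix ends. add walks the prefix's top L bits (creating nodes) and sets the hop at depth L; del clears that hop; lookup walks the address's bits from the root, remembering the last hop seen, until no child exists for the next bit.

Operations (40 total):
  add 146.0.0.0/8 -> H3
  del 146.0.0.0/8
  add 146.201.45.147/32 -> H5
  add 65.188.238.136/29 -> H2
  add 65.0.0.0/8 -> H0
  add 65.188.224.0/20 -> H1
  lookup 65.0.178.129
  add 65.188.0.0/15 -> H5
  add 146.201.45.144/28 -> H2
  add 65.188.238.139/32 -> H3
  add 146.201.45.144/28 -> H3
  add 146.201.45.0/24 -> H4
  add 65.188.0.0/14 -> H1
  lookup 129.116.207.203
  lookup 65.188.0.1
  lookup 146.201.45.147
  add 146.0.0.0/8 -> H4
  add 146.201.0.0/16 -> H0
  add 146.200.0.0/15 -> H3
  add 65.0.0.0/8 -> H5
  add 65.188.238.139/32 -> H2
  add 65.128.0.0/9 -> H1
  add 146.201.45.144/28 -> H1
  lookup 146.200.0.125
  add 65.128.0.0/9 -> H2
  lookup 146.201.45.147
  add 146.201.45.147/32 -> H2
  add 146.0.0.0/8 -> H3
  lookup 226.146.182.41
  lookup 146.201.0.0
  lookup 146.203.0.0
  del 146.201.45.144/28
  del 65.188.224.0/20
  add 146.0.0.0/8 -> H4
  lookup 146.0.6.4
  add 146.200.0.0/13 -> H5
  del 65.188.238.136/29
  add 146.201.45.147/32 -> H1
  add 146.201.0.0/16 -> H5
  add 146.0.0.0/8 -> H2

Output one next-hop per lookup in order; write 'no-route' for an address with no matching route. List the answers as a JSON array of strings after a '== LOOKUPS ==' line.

Process each operation:
  add 146.0.0.0/8 -> H3 at depth 8
  - 146.0.0.0/8 clear@8
  add 146.201.45.147/32 -> H5 at depth 32
  add 65.188.238.136/29 -> H2 at depth 29
  add 65.0.0.0/8 -> H0 at depth 8
  add 65.188.224.0/20 -> H1 at depth 20
  ? 65.0.178.129  path d0:-→d1:-→d2:-→d3:-→d4:-→d5:-→d6:-→d7:-→d8:H0  best=H0
  add 65.188.0.0/15 -> H5 at depth 15
  add 146.201.45.144/28 -> H2 at depth 28
  add 65.188.238.139/32 -> H3 at depth 32
  add 146.201.45.144/28 -> H3 at depth 28
  add 146.201.45.0/24 -> H4 at depth 24
  add 65.188.0.0/14 -> H1 at depth 14
  ? 129.116.207.203  path d0:-→d1:-→d2:-→d3:-  best=no-route
  ? 65.188.0.1  path d0:-→d1:-→d2:-→d3:-→d4:-→d5:-→d6:-→d7:-→d8:H0→d9:-→d10:-→d11:-→d12:-→d13:-→d14:H1→d15:H5→d16:-  best=H5
  ? 146.201.45.147  path d0:-→d1:-→d2:-→d3:-→d4:-→d5:-→d6:-→d7:-→d8:-→d9:-→d10:-→d11:-→d12:-→d13:-→d14:-→d15:-→d16:-→d17:-→d18:-→d19:-→d20:-→d21:-→d22:-→d23:-→d24:H4→d25:-→d26:-→d27:-→d28:H3→d29:-→d30:-→d31:-→d32:H5  best=H5
  add 146.0.0.0/8 -> H4 at depth 8
  add 146.201.0.0/16 -> H0 at depth 16
  add 146.200.0.0/15 -> H3 at depth 15
  add 65.0.0.0/8 -> H5 at depth 8
  add 65.188.238.139/32 -> H2 at depth 32
  add 65.128.0.0/9 -> H1 at depth 9
  add 146.201.45.144/28 -> H1 at depth 28
  ? 146.200.0.125  path d0:-→d1:-→d2:-→d3:-→d4:-→d5:-→d6:-→d7:-→d8:H4→d9:-→d10:-→d11:-→d12:-→d13:-→d14:-→d15:H3  best=H3
  add 65.128.0.0/9 -> H2 at depth 9
  ? 146.201.45.147  path d0:-→d1:-→d2:-→d3:-→d4:-→d5:-→d6:-→d7:-→d8:H4→d9:-→d10:-→d11:-→d12:-→d13:-→d14:-→d15:H3→d16:H0→d17:-→d18:-→d19:-→d20:-→d21:-→d22:-→d23:-→d24:H4→d25:-→d26:-→d27:-→d28:H1→d29:-→d30:-→d31:-→d32:H5  best=H5
  add 146.201.45.147/32 -> H2 at depth 32
  add 146.0.0.0/8 -> H3 at depth 8
  ? 226.146.182.41  path d0:-→d1:-  best=no-route
  ? 146.201.0.0  path d0:-→d1:-→d2:-→d3:-→d4:-→d5:-→d6:-→d7:-→d8:H3→d9:-→d10:-→d11:-→d12:-→d13:-→d14:-→d15:H3→d16:H0→d17:-→d18:-  best=H0
  ? 146.203.0.0  path d0:-→d1:-→d2:-→d3:-→d4:-→d5:-→d6:-→d7:-→d8:H3→d9:-→d10:-→d11:-→d12:-→d13:-→d14:-  best=H3
  - 146.201.45.144/28 clear@28
  - 65.188.224.0/20 clear@20
  add 146.0.0.0/8 -> H4 at depth 8
  ? 146.0.6.4  path d0:-→d1:-→d2:-→d3:-→d4:-→d5:-→d6:-→d7:-→d8:H4  best=H4
  add 146.200.0.0/13 -> H5 at depth 13
  - 65.188.238.136/29 clear@29
  add 146.201.45.147/32 -> H1 at depth 32
  add 146.201.0.0/16 -> H5 at depth 16
  add 146.0.0.0/8 -> H2 at depth 8

== LOOKUPS ==
["H0","no-route","H5","H5","H3","H5","no-route","H0","H3","H4"]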